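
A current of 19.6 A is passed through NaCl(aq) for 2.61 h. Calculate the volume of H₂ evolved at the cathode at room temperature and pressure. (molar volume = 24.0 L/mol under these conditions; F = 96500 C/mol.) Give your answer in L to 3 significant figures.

Charge passed = 19.6 × 9396 = 1.842×10^5 C
n(e⁻) = Q/F = 1.842×10^5/96500 = 1.909 mol
2H⁺ + 2e⁻ → H₂, so n(H₂) = 1.909 / 2 = 0.9545 mol
V = 0.9545 × 24.0 = 22.91 L

22.9 L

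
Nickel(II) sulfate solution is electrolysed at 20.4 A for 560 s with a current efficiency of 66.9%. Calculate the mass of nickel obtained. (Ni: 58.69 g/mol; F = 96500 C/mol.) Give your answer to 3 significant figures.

2.32 g

Q = 20.4 × 560 = 11420 C
n(e⁻) = 11420 / 96500 = 0.1183 mol
Ni²⁺ + 2e⁻ → Ni, so theoretical m(Ni) = 0.05915 × 58.69 = 3.472 g
Actual mass = 66.9% × 3.472 = 2.32 g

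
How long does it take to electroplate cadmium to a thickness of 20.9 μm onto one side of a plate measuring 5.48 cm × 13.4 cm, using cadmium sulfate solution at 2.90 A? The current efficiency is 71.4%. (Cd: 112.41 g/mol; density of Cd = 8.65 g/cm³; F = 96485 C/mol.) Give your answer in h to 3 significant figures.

0.306 h

Plated area = 5.48 × 13.4 = 73.43 cm²
Volume = 73.43 × 20.9×10⁻⁴ cm = 0.1535 cm³
m(Cd) = 0.1535 × 8.65 = 1.328 g
n(Cd) = 1.328 / 112.41 = 0.01181 mol; n(e⁻) = 2 × 0.01181 = 0.02362 mol
Q = 0.02362 × 96485 / 0.714 = 3192 C
t = 3192 / 2.90 = 1101 s = 0.306 h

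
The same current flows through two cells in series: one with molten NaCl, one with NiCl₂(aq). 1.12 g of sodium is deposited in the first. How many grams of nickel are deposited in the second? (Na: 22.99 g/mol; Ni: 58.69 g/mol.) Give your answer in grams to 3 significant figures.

1.43 g

n(Na) = 1.12 / 22.99 = 0.04872 mol
Na⁺ + e⁻ → Na, so n(e⁻) = 0.04872 mol
Same current for the same time ⇒ same n(e⁻) = 0.04872 mol in both cells.
Ni²⁺ + 2e⁻ → Ni, so n(Ni) = 0.04872 / 2 = 0.02436 mol
m(Ni) = 0.02436 × 58.69 = 1.43 g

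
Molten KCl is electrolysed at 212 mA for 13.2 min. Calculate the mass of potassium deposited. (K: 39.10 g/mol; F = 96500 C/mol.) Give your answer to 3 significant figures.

0.0680 g

Q = It = 0.212 × 792 = 167.9 C
Moles of electrons = 167.9 / 96500 = 0.001740 mol
K⁺ + e⁻ → K, so n(K) = 0.001740 mol
m = 0.001740 × 39.10 = 0.0680 g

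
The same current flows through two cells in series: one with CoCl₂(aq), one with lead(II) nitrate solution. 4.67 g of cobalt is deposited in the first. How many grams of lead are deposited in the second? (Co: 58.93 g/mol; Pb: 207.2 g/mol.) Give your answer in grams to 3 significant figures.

n(Co) = 4.67 / 58.93 = 0.07925 mol
Co²⁺ + 2e⁻ → Co, so n(e⁻) = 2 × 0.07925 = 0.1585 mol
In series, the same 0.1585 mol of electrons flows through the second cell.
Pb²⁺ + 2e⁻ → Pb, so n(Pb) = 0.1585 / 2 = 0.07925 mol
m(Pb) = 0.07925 × 207.2 = 16.4 g

16.4 g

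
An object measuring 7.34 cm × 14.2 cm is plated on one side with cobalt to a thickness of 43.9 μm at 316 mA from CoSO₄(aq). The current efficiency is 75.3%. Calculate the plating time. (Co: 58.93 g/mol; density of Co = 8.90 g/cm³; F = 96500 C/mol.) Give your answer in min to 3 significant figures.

Plated area = 7.34 × 14.2 = 104.2 cm²
Volume = 104.2 × 43.9×10⁻⁴ cm = 0.4574 cm³
m(Co) = 0.4574 × 8.90 = 4.071 g
n(Co) = 4.071 / 58.93 = 0.06908 mol; n(e⁻) = 2 × 0.06908 = 0.1382 mol
Q = 0.1382 × 96500 / 0.753 = 17710 C
t = 17710 / 0.316 = 56040 s = 934 min

934 min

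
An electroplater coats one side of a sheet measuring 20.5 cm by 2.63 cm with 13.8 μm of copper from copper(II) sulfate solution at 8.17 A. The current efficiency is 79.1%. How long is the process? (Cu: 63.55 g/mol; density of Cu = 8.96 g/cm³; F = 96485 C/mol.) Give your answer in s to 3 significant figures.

313 s

Plated area = 20.5 × 2.63 = 53.92 cm²
Volume = 53.92 × 13.8×10⁻⁴ cm = 0.07441 cm³
m(Cu) = 0.07441 × 8.96 = 0.6667 g
n(Cu) = 0.6667 / 63.55 = 0.01049 mol; n(e⁻) = 2 × 0.01049 = 0.02098 mol
Q = 0.02098 × 96485 / 0.791 = 2559 C
t = 2559 / 8.17 = 313.2 s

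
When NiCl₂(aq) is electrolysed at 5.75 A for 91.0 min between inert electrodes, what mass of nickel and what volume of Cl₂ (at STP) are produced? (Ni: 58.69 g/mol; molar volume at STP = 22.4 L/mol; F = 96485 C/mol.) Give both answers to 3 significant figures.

Q = 5.75 × 5460 = 31400 C; n(e⁻) = 31400 / 96485 = 0.3254 mol
Cathode: Ni²⁺ + 2e⁻ → Ni → n(Ni) = 0.3254/2 = 0.1627 mol → 9.55 g
Anode: 2Cl⁻ → Cl₂ + 2e⁻ → n(Cl₂) = 0.3254/2 = 0.1627 mol → 3.64 L

9.55 g Ni; 3.64 L Cl₂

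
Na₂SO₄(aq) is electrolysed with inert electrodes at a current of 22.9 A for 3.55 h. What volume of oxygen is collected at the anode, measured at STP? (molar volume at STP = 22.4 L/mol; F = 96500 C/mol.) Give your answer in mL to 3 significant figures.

17000 mL

Charge passed = 22.9 × 12780 = 2.927×10^5 C
n(e⁻) = Q/F = 2.927×10^5/96500 = 3.033 mol
2H₂O → O₂ + 4H⁺ + 4e⁻, so n(O₂) = 3.033 / 4 = 0.7583 mol
V = 0.7583 × 22.4 = 16.99 L
= 17000 mL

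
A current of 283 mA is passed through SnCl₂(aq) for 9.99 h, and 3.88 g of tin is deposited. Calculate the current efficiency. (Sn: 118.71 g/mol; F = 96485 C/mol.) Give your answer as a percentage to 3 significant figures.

62.0%

Q = 0.283 × 35964 = 10180 C
n(e⁻) = 10180 / 96485 = 0.1055 mol
Sn²⁺ + 2e⁻ → Sn, so theoretical n(Sn) = 0.05275 mol → 6.262 g
Efficiency = 3.88 / 6.262 = 0.6196 = 62.0%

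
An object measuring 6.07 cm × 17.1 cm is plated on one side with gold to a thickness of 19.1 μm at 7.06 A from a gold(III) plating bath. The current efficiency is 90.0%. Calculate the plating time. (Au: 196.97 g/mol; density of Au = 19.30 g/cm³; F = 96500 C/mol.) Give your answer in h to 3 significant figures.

Plated area = 6.07 × 17.1 = 103.8 cm²
Volume = 103.8 × 19.1×10⁻⁴ cm = 0.1983 cm³
m(Au) = 0.1983 × 19.30 = 3.827 g
n(Au) = 3.827 / 196.97 = 0.01943 mol; n(e⁻) = 3 × 0.01943 = 0.05829 mol
Q = 0.05829 × 96500 / 0.900 = 6250 C
t = 6250 / 7.06 = 885.3 s = 0.246 h

0.246 h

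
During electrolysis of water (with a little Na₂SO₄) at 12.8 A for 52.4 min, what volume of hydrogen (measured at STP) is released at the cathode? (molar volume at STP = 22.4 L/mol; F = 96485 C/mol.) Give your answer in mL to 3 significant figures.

Q = It = 12.8 × 3144 = 40240 C
Moles of electrons = 40240 / 96485 = 0.4171 mol
2H⁺ + 2e⁻ → H₂, so n(H₂) = 0.4171 / 2 = 0.2086 mol
V = 0.2086 × 22.4 = 4.673 L
= 4670 mL

4670 mL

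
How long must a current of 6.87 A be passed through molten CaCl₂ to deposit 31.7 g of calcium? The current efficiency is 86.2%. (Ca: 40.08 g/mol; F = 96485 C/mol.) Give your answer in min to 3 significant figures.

430 min

n(Ca) = 31.7 / 40.08 = 0.7909 mol
Ca²⁺ + 2e⁻ → Ca, so n(e⁻) = 2 × 0.7909 = 1.582 mol
Q = 1.582 × 96485 / 0.862 = 1.771×10^5 C
t = Q / I = 1.771×10^5 / 6.87 = 25780 s = 430 min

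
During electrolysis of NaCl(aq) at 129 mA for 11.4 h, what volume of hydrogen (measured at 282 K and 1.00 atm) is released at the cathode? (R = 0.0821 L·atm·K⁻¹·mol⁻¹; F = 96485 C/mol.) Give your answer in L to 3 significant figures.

0.635 L

Charge passed = 0.129 × 41040 = 5294 C
Moles of electrons = 5294 / 96485 = 0.05487 mol
2H⁺ + 2e⁻ → H₂, so n(H₂) = 0.05487 / 2 = 0.02744 mol
V = nRT/P = 0.02744 × 0.0821 × 282 / 1.00 = 0.6353 L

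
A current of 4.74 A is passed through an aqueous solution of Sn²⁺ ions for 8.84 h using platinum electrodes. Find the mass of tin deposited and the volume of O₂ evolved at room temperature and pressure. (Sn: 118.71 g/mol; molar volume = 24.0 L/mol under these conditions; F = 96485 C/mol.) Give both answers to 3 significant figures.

92.8 g Sn; 9.38 L O₂

Q = 4.74 × 31824 = 1.508×10^5 C; n(e⁻) = 1.508×10^5 / 96485 = 1.563 mol
Cathode: Sn²⁺ + 2e⁻ → Sn → n(Sn) = 1.563/2 = 0.7815 mol → 92.8 g
Anode: 2H₂O → O₂ + 4H⁺ + 4e⁻ → n(O₂) = 1.563/4 = 0.3908 mol → 9.38 L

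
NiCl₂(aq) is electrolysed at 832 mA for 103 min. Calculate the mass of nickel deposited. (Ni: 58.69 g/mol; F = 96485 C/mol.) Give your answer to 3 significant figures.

Charge passed = 0.832 × 6180 = 5142 C
n(e⁻) = 5142 / 96485 = 0.05329 mol
Ni²⁺ + 2e⁻ → Ni, so n(Ni) = 0.05329 / 2 = 0.02665 mol
m = 0.02665 × 58.69 = 1.56 g

1.56 g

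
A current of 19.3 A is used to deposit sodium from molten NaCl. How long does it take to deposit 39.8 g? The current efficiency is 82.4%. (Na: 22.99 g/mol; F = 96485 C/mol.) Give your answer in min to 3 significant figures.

175 min

n(Na) = 39.8 / 22.99 = 1.731 mol
Na⁺ + e⁻ → Na, so n(e⁻) = 1.731 mol
Q = 1.731 × 96485 / 0.824 = 2.027×10^5 C
t = Q / I = 2.027×10^5 / 19.3 = 10500 s = 175 min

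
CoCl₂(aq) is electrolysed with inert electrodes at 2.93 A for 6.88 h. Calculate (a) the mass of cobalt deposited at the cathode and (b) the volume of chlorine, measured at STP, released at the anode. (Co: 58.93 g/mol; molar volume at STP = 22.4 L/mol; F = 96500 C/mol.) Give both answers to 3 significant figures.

Q = 2.93 × 24768 = 72570 C; n(e⁻) = 72570 / 96500 = 0.7520 mol
Cathode: Co²⁺ + 2e⁻ → Co → n(Co) = 0.7520/2 = 0.3760 mol → 22.2 g
Anode: 2Cl⁻ → Cl₂ + 2e⁻ → n(Cl₂) = 0.7520/2 = 0.3760 mol → 8.42 L

22.2 g Co; 8.42 L Cl₂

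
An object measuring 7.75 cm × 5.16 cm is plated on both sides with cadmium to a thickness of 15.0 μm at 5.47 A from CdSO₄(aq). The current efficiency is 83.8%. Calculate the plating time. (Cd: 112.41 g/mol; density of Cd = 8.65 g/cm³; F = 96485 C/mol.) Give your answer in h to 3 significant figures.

0.108 h

Plated area = 2 × 7.75 × 5.16 = 79.98 cm²
Volume = 79.98 × 15.0×10⁻⁴ cm = 0.1200 cm³
m(Cd) = 0.1200 × 8.65 = 1.038 g
n(Cd) = 1.038 / 112.41 = 0.009234 mol; n(e⁻) = 2 × 0.009234 = 0.01847 mol
Q = 0.01847 × 96485 / 0.838 = 2127 C
t = 2127 / 5.47 = 388.8 s = 0.108 h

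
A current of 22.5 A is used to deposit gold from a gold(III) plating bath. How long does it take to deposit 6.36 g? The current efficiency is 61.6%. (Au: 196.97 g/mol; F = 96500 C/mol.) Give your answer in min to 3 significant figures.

n(Au) = 6.36 / 196.97 = 0.03229 mol
Au³⁺ + 3e⁻ → Au, so n(e⁻) = 3 × 0.03229 = 0.09687 mol
Q = 0.09687 × 96500 / 0.616 = 15180 C
t = Q / I = 15180 / 22.5 = 674.7 s = 11.2 min

11.2 min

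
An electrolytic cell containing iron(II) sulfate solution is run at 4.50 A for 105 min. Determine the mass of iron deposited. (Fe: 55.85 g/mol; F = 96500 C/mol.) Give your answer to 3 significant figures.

Q = 4.50 A × 6300 s = 28350 C
n(e⁻) = 28350 / 96500 = 0.2938 mol
Fe²⁺ + 2e⁻ → Fe, so n(Fe) = 0.2938 / 2 = 0.1469 mol
m = 0.1469 × 55.85 = 8.20 g

8.20 g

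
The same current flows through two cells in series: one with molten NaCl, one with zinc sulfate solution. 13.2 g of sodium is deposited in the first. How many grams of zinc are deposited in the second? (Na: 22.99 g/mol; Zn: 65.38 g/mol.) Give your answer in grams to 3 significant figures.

n(Na) = 13.2 / 22.99 = 0.5742 mol
Na⁺ + e⁻ → Na, so n(e⁻) = 0.5742 mol
The cells are in series, so the same charge (and hence the same n(e⁻) = 0.5742 mol) passes through both.
Zn²⁺ + 2e⁻ → Zn, so n(Zn) = 0.5742 / 2 = 0.2871 mol
m(Zn) = 0.2871 × 65.38 = 18.8 g

18.8 g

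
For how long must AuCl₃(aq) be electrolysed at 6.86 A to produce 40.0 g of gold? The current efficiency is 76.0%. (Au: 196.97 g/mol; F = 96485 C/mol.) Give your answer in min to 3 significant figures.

n(Au) = 40.0 / 196.97 = 0.2031 mol
Au³⁺ + 3e⁻ → Au, so n(e⁻) = 3 × 0.2031 = 0.6093 mol
Q = 0.6093 × 96485 / 0.760 = 77350 C
t = Q / I = 77350 / 6.86 = 11280 s = 188 min

188 min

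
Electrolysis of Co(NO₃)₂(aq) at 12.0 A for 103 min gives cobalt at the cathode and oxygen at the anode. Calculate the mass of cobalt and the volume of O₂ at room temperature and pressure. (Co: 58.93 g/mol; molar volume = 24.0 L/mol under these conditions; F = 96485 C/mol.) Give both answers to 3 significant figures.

22.6 g Co; 4.61 L O₂

Q = 12.0 × 6180 = 74160 C; n(e⁻) = 74160 / 96485 = 0.7686 mol
Cathode: Co²⁺ + 2e⁻ → Co → n(Co) = 0.7686/2 = 0.3843 mol → 22.6 g
Anode: 2H₂O → O₂ + 4H⁺ + 4e⁻ → n(O₂) = 0.7686/4 = 0.1922 mol → 4.61 L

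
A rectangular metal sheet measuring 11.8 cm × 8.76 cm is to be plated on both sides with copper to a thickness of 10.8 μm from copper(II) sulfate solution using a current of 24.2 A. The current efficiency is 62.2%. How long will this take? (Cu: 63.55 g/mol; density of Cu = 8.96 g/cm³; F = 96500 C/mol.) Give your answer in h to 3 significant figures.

Plated area = 2 × 11.8 × 8.76 = 206.7 cm²
Volume = 206.7 × 10.8×10⁻⁴ cm = 0.2232 cm³
m(Cu) = 0.2232 × 8.96 = 2.000 g
n(Cu) = 2.000 / 63.55 = 0.03147 mol; n(e⁻) = 2 × 0.03147 = 0.06294 mol
Q = 0.06294 × 96500 / 0.622 = 9765 C
t = 9765 / 24.2 = 403.5 s = 0.112 h

0.112 h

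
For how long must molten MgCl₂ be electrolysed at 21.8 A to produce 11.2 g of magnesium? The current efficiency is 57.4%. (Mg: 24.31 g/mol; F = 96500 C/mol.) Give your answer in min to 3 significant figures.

118 min

n(Mg) = 11.2 / 24.31 = 0.4607 mol
Mg²⁺ + 2e⁻ → Mg, so n(e⁻) = 2 × 0.4607 = 0.9214 mol
Q = 0.9214 × 96500 / 0.574 = 1.549×10^5 C
t = Q / I = 1.549×10^5 / 21.8 = 7106 s = 118 min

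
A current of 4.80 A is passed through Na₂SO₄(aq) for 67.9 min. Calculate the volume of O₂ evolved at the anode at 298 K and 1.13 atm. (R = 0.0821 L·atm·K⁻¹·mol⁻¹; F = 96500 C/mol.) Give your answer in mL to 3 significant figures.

1100 mL

Q = 4.80 A × 4074 s = 19560 C
n(e⁻) = Q/F = 19560/96500 = 0.2027 mol
2H₂O → O₂ + 4H⁺ + 4e⁻, so n(O₂) = 0.2027 / 4 = 0.05068 mol
V = nRT/P = 0.05068 × 0.0821 × 298 / 1.13 = 1.097 L
= 1100 mL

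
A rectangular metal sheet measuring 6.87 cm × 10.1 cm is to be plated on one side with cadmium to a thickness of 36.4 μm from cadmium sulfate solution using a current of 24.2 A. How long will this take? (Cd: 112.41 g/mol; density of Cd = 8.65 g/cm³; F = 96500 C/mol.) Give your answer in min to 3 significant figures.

Plated area = 6.87 × 10.1 = 69.39 cm²
Volume = 69.39 × 36.4×10⁻⁴ cm = 0.2526 cm³
m(Cd) = 0.2526 × 8.65 = 2.185 g
n(Cd) = 2.185 / 112.41 = 0.01944 mol; n(e⁻) = 2 × 0.01944 = 0.03888 mol
Q = 0.03888 × 96500 = 3752 C
t = 3752 / 24.2 = 155.0 s = 2.58 min

2.58 min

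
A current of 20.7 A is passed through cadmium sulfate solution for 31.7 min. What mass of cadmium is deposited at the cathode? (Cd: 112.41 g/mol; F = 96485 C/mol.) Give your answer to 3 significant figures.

Q = It = 20.7 × 1902 = 39370 C
Moles of electrons = 39370 / 96485 = 0.4080 mol
Cd²⁺ + 2e⁻ → Cd, so n(Cd) = 0.4080 / 2 = 0.2040 mol
m = 0.2040 × 112.41 = 22.9 g

22.9 g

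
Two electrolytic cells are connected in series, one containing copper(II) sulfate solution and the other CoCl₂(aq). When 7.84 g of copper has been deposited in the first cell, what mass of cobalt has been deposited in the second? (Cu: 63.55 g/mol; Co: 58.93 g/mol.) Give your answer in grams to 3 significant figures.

7.27 g

n(Cu) = 7.84 / 63.55 = 0.1234 mol
Cu²⁺ + 2e⁻ → Cu, so n(e⁻) = 2 × 0.1234 = 0.2468 mol
Same current for the same time ⇒ same n(e⁻) = 0.2468 mol in both cells.
Co²⁺ + 2e⁻ → Co, so n(Co) = 0.2468 / 2 = 0.1234 mol
m(Co) = 0.1234 × 58.93 = 7.27 g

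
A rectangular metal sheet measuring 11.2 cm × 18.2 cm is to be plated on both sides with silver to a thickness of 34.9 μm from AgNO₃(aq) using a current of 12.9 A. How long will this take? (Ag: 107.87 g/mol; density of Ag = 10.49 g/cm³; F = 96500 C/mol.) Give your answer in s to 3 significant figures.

Plated area = 2 × 11.2 × 18.2 = 407.7 cm²
Volume = 407.7 × 34.9×10⁻⁴ cm = 1.423 cm³
m(Ag) = 1.423 × 10.49 = 14.93 g
n(Ag) = 14.93 / 107.87 = 0.1384 mol; n(e⁻) = 0.1384 mol
Q = 0.1384 × 96500 = 13360 C
t = 13360 / 12.9 = 1036 s

1040 s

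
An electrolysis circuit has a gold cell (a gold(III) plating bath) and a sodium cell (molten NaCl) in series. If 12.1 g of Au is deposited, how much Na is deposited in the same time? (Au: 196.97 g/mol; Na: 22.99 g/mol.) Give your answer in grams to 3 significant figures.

4.24 g

n(Au) = 12.1 / 196.97 = 0.06143 mol
Au³⁺ + 3e⁻ → Au, so n(e⁻) = 3 × 0.06143 = 0.1843 mol
Since the cells are in series, n(e⁻) in the Na cell is also 0.1843 mol.
Na⁺ + e⁻ → Na, so n(Na) = 0.1843 mol
m(Na) = 0.1843 × 22.99 = 4.24 g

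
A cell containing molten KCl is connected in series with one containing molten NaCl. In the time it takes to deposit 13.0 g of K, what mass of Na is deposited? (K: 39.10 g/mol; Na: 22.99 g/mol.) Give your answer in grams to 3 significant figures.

7.64 g

n(K) = 13.0 / 39.10 = 0.3325 mol
K⁺ + e⁻ → K, so n(e⁻) = 0.3325 mol
The cells are in series, so the same charge (and hence the same n(e⁻) = 0.3325 mol) passes through both.
Na⁺ + e⁻ → Na, so n(Na) = 0.3325 mol
m(Na) = 0.3325 × 22.99 = 7.64 g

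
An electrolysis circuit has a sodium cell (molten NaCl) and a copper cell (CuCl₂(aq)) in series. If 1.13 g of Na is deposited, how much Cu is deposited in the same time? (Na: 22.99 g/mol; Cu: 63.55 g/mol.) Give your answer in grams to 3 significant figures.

n(Na) = 1.13 / 22.99 = 0.04915 mol
Na⁺ + e⁻ → Na, so n(e⁻) = 0.04915 mol
The cells are in series, so the same charge (and hence the same n(e⁻) = 0.04915 mol) passes through both.
Cu²⁺ + 2e⁻ → Cu, so n(Cu) = 0.04915 / 2 = 0.02458 mol
m(Cu) = 0.02458 × 63.55 = 1.56 g

1.56 g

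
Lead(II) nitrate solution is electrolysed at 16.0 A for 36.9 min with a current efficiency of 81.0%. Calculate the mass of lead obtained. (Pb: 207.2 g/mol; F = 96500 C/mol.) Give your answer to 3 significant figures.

30.8 g

Q = 16.0 × 2214 = 35420 C
n(e⁻) = 35420 / 96500 = 0.3670 mol
Pb²⁺ + 2e⁻ → Pb, so theoretical m(Pb) = 0.1835 × 207.2 = 38.02 g
Actual mass = 81.0% × 38.02 = 30.8 g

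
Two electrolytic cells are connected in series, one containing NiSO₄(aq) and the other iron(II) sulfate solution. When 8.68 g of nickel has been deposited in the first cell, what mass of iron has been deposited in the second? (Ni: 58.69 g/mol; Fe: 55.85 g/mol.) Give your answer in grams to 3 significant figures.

n(Ni) = 8.68 / 58.69 = 0.1479 mol
Ni²⁺ + 2e⁻ → Ni, so n(e⁻) = 2 × 0.1479 = 0.2958 mol
Since the cells are in series, n(e⁻) in the Fe cell is also 0.2958 mol.
Fe²⁺ + 2e⁻ → Fe, so n(Fe) = 0.2958 / 2 = 0.1479 mol
m(Fe) = 0.1479 × 55.85 = 8.26 g

8.26 g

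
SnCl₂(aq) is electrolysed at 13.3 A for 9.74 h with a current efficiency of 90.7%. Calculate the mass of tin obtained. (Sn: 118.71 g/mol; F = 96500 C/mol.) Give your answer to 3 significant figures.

260 g

Q = 13.3 × 35064 = 4.664×10^5 C
n(e⁻) = 4.664×10^5 / 96500 = 4.833 mol
Sn²⁺ + 2e⁻ → Sn, so theoretical m(Sn) = 2.417 × 118.71 = 286.9 g
Actual mass = 90.7% × 286.9 = 260 g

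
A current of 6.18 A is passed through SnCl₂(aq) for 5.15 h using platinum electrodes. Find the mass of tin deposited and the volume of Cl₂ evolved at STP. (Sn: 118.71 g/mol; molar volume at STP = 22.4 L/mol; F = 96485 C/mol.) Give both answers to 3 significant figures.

70.5 g Sn; 13.3 L Cl₂

Q = 6.18 × 18540 = 1.146×10^5 C; n(e⁻) = 1.146×10^5 / 96485 = 1.188 mol
Cathode: Sn²⁺ + 2e⁻ → Sn → n(Sn) = 1.188/2 = 0.5940 mol → 70.5 g
Anode: 2Cl⁻ → Cl₂ + 2e⁻ → n(Cl₂) = 1.188/2 = 0.5940 mol → 13.3 L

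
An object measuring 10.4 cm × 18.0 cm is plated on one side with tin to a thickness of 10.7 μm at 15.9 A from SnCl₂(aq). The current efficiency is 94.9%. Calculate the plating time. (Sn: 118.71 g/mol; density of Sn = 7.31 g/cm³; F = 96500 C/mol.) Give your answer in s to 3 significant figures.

Plated area = 10.4 × 18.0 = 187.2 cm²
Volume = 187.2 × 10.7×10⁻⁴ cm = 0.2003 cm³
m(Sn) = 0.2003 × 7.31 = 1.464 g
n(Sn) = 1.464 / 118.71 = 0.01233 mol; n(e⁻) = 2 × 0.01233 = 0.02466 mol
Q = 0.02466 × 96500 / 0.949 = 2508 C
t = 2508 / 15.9 = 157.7 s

158 s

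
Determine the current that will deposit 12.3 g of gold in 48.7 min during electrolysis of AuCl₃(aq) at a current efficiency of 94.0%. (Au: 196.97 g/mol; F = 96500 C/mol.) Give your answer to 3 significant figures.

n(Au) = 12.3 / 196.97 = 0.06245 mol
Au³⁺ + 3e⁻ → Au, so n(e⁻) = 3 × 0.06245 = 0.1874 mol
Q = 0.1874 × 96500 / 0.940 = 19240 C
I = Q / t = 19240 / 2922 s = 6.58 A

6.58 A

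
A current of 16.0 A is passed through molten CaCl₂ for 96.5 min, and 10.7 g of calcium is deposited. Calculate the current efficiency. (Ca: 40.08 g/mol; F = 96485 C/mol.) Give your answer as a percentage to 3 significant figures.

55.6%

Q = 16.0 × 5790 = 92640 C
n(e⁻) = 92640 / 96485 = 0.9601 mol
Ca²⁺ + 2e⁻ → Ca, so theoretical n(Ca) = 0.4801 mol → 19.24 g
Efficiency = 10.7 / 19.24 = 0.5561 = 55.6%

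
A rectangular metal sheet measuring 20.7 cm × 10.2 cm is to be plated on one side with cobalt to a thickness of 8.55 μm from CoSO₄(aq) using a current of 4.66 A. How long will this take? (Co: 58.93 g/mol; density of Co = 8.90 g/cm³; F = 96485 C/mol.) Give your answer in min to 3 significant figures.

18.8 min

Plated area = 20.7 × 10.2 = 211.1 cm²
Volume = 211.1 × 8.55×10⁻⁴ cm = 0.1805 cm³
m(Co) = 0.1805 × 8.90 = 1.606 g
n(Co) = 1.606 / 58.93 = 0.02725 mol; n(e⁻) = 2 × 0.02725 = 0.05450 mol
Q = 0.05450 × 96485 = 5258 C
t = 5258 / 4.66 = 1128 s = 18.8 min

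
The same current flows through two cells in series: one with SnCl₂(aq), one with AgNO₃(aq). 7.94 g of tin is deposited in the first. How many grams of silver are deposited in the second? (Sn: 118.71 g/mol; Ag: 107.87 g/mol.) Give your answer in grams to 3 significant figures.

14.4 g

n(Sn) = 7.94 / 118.71 = 0.06689 mol
Sn²⁺ + 2e⁻ → Sn, so n(e⁻) = 2 × 0.06689 = 0.1338 mol
In series, the same 0.1338 mol of electrons flows through the second cell.
Ag⁺ + e⁻ → Ag, so n(Ag) = 0.1338 mol
m(Ag) = 0.1338 × 107.87 = 14.4 g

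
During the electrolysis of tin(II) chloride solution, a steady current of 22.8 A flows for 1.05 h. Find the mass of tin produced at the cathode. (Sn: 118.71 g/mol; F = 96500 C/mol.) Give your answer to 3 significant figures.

53.0 g

Charge passed = 22.8 × 3780 = 86180 C
Moles of electrons = 86180 / 96500 = 0.8931 mol
Sn²⁺ + 2e⁻ → Sn, so n(Sn) = 0.8931 / 2 = 0.4466 mol
m = 0.4466 × 118.71 = 53.0 g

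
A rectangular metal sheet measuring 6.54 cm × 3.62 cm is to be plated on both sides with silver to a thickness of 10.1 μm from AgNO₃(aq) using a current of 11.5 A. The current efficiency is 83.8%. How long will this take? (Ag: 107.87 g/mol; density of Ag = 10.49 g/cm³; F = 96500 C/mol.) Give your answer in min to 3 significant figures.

0.776 min

Plated area = 2 × 6.54 × 3.62 = 47.35 cm²
Volume = 47.35 × 10.1×10⁻⁴ cm = 0.04782 cm³
m(Ag) = 0.04782 × 10.49 = 0.5016 g
n(Ag) = 0.5016 / 107.87 = 0.004650 mol; n(e⁻) = 0.004650 mol
Q = 0.004650 × 96500 / 0.838 = 535.5 C
t = 535.5 / 11.5 = 46.57 s = 0.776 min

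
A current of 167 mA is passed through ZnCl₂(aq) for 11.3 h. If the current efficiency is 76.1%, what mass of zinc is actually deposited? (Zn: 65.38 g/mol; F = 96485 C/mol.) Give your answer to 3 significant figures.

Q = 0.167 × 40680 = 6794 C
n(e⁻) = 6794 / 96485 = 0.07042 mol
Zn²⁺ + 2e⁻ → Zn, so theoretical m(Zn) = 0.03521 × 65.38 = 2.302 g
Actual mass = 76.1% × 2.302 = 1.75 g

1.75 g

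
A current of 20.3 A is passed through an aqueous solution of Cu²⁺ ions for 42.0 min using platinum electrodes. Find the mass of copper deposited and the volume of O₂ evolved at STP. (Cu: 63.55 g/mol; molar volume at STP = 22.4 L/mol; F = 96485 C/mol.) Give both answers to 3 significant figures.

Q = 20.3 × 2520 = 51160 C; n(e⁻) = 51160 / 96485 = 0.5302 mol
Cathode: Cu²⁺ + 2e⁻ → Cu → n(Cu) = 0.5302/2 = 0.2651 mol → 16.8 g
Anode: 2H₂O → O₂ + 4H⁺ + 4e⁻ → n(O₂) = 0.5302/4 = 0.1326 mol → 2.97 L

16.8 g Cu; 2.97 L O₂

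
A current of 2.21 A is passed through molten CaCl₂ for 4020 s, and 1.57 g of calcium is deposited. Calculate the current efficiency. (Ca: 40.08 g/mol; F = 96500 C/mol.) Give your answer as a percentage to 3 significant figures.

85.1%

Q = 2.21 × 4020 = 8884 C
n(e⁻) = 8884 / 96500 = 0.09206 mol
Ca²⁺ + 2e⁻ → Ca, so theoretical n(Ca) = 0.04603 mol → 1.845 g
Efficiency = 1.57 / 1.845 = 0.8509 = 85.1%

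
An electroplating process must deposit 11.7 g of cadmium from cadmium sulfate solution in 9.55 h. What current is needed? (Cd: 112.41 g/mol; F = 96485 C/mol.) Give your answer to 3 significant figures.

n(Cd) = 11.7 / 112.41 = 0.1041 mol
Cd²⁺ + 2e⁻ → Cd, so n(e⁻) = 2 × 0.1041 = 0.2082 mol
Q = 0.2082 × 96485 = 20090 C
I = Q / t = 20090 / 34380 s = 0.584 A

0.584 A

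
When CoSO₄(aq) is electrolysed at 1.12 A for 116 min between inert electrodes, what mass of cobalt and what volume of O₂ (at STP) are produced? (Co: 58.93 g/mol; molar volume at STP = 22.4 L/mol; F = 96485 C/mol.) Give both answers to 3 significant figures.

Q = 1.12 × 6960 = 7795 C; n(e⁻) = 7795 / 96485 = 0.08079 mol
Cathode: Co²⁺ + 2e⁻ → Co → n(Co) = 0.08079/2 = 0.04040 mol → 2.38 g
Anode: 2H₂O → O₂ + 4H⁺ + 4e⁻ → n(O₂) = 0.08079/4 = 0.02020 mol → 0.452 L

2.38 g Co; 0.452 L O₂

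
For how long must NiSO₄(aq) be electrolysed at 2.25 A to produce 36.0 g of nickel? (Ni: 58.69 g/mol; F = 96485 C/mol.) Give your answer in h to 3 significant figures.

14.6 h

n(Ni) = 36.0 / 58.69 = 0.6134 mol
Ni²⁺ + 2e⁻ → Ni, so n(e⁻) = 2 × 0.6134 = 1.227 mol
Q = 1.227 × 96485 = 1.184×10^5 C
t = Q / I = 1.184×10^5 / 2.25 = 52620 s = 14.6 h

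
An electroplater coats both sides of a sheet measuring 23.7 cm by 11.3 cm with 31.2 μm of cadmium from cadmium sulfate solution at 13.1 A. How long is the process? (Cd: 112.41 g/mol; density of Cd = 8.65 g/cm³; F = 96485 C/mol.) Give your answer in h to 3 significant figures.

Plated area = 2 × 23.7 × 11.3 = 535.6 cm²
Volume = 535.6 × 31.2×10⁻⁴ cm = 1.671 cm³
m(Cd) = 1.671 × 8.65 = 14.45 g
n(Cd) = 14.45 / 112.41 = 0.1285 mol; n(e⁻) = 2 × 0.1285 = 0.2570 mol
Q = 0.2570 × 96485 = 24800 C
t = 24800 / 13.1 = 1893 s = 0.526 h

0.526 h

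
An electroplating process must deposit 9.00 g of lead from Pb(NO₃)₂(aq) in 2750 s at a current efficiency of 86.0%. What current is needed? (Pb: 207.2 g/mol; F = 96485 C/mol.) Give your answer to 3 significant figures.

3.54 A

n(Pb) = 9.00 / 207.2 = 0.04344 mol
Pb²⁺ + 2e⁻ → Pb, so n(e⁻) = 2 × 0.04344 = 0.08688 mol
Q = 0.08688 × 96485 / 0.860 = 9747 C
I = Q / t = 9747 / 2750 s = 3.54 A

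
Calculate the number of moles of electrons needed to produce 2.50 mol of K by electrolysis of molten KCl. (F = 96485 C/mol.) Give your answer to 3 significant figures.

2.50 mol

K⁺ + e⁻ → K, so n(e⁻) = 1 × 2.50 = 2.500 mol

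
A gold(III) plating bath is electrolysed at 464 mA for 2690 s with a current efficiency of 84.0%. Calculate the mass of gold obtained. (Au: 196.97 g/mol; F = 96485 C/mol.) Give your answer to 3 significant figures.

0.713 g

Q = 0.464 × 2690 = 1248 C
n(e⁻) = 1248 / 96485 = 0.01293 mol
Au³⁺ + 3e⁻ → Au, so theoretical m(Au) = 0.004310 × 196.97 = 0.8489 g
Actual mass = 84.0% × 0.8489 = 0.713 g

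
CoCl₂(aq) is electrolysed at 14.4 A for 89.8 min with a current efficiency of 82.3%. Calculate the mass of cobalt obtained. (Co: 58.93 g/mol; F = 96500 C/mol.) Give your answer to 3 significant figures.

Q = 14.4 × 5388 = 77590 C
n(e⁻) = 77590 / 96500 = 0.8040 mol
Co²⁺ + 2e⁻ → Co, so theoretical m(Co) = 0.4020 × 58.93 = 23.69 g
Actual mass = 82.3% × 23.69 = 19.5 g

19.5 g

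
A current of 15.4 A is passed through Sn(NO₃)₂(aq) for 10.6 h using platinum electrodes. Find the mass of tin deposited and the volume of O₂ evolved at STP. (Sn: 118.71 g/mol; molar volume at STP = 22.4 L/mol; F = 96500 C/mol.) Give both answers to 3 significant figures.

Q = 15.4 × 38160 = 5.877×10^5 C; n(e⁻) = 5.877×10^5 / 96500 = 6.090 mol
Cathode: Sn²⁺ + 2e⁻ → Sn → n(Sn) = 6.090/2 = 3.045 mol → 361 g
Anode: 2H₂O → O₂ + 4H⁺ + 4e⁻ → n(O₂) = 6.090/4 = 1.523 mol → 34.1 L

361 g Sn; 34.1 L O₂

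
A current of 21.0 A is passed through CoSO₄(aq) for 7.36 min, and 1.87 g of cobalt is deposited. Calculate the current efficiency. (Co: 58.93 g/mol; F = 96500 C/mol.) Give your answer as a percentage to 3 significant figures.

66.0%

Q = 21.0 × 441.6 = 9274 C
n(e⁻) = 9274 / 96500 = 0.09610 mol
Co²⁺ + 2e⁻ → Co, so theoretical n(Co) = 0.04805 mol → 2.832 g
Efficiency = 1.87 / 2.832 = 0.6603 = 66.0%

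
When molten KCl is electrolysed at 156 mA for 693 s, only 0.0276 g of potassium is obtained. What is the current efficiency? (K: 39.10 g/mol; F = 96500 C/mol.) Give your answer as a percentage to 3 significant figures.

Q = 0.156 × 693 = 108.1 C
n(e⁻) = 108.1 / 96500 = 0.001120 mol
K⁺ + e⁻ → K, so theoretical n(K) = 0.001120 mol → 0.04379 g
Efficiency = 0.0276 / 0.04379 = 0.6303 = 63.0%

63.0%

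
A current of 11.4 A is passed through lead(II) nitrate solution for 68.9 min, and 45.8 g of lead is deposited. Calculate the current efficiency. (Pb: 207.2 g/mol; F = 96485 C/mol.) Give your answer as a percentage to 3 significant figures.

Q = 11.4 × 4134 = 47130 C
n(e⁻) = 47130 / 96485 = 0.4885 mol
Pb²⁺ + 2e⁻ → Pb, so theoretical n(Pb) = 0.2443 mol → 50.62 g
Efficiency = 45.8 / 50.62 = 0.9048 = 90.5%

90.5%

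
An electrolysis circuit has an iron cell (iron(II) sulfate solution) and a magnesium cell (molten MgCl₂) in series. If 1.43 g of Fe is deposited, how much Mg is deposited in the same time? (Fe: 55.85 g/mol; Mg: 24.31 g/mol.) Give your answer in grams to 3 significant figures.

0.622 g

n(Fe) = 1.43 / 55.85 = 0.02560 mol
Fe²⁺ + 2e⁻ → Fe, so n(e⁻) = 2 × 0.02560 = 0.05120 mol
The cells are in series, so the same charge (and hence the same n(e⁻) = 0.05120 mol) passes through both.
Mg²⁺ + 2e⁻ → Mg, so n(Mg) = 0.05120 / 2 = 0.02560 mol
m(Mg) = 0.02560 × 24.31 = 0.622 g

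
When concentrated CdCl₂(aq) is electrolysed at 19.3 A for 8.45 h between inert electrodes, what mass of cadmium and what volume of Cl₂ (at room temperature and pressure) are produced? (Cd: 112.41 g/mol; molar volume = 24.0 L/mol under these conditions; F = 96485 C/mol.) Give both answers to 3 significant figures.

Q = 19.3 × 30420 = 5.871×10^5 C; n(e⁻) = 5.871×10^5 / 96485 = 6.085 mol
Cathode: Cd²⁺ + 2e⁻ → Cd → n(Cd) = 6.085/2 = 3.043 mol → 342 g
Anode: 2Cl⁻ → Cl₂ + 2e⁻ → n(Cl₂) = 6.085/2 = 3.043 mol → 73.0 L

342 g Cd; 73.0 L Cl₂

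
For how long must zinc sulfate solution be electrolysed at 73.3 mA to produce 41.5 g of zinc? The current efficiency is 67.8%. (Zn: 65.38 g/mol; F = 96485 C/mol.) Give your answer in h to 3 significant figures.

685 h

n(Zn) = 41.5 / 65.38 = 0.6348 mol
Zn²⁺ + 2e⁻ → Zn, so n(e⁻) = 2 × 0.6348 = 1.270 mol
Q = 1.270 × 96485 / 0.678 = 1.807×10^5 C
t = Q / I = 1.807×10^5 / 0.0733 = 2.465×10^6 s = 685 h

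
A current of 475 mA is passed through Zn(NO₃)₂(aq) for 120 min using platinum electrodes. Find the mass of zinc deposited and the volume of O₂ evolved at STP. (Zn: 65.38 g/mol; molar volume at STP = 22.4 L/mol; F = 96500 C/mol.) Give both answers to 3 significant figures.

Q = 0.475 × 7200 = 3420 C; n(e⁻) = 3420 / 96500 = 0.03544 mol
Cathode: Zn²⁺ + 2e⁻ → Zn → n(Zn) = 0.03544/2 = 0.01772 mol → 1.16 g
Anode: 2H₂O → O₂ + 4H⁺ + 4e⁻ → n(O₂) = 0.03544/4 = 0.008860 mol → 0.198 L

1.16 g Zn; 0.198 L O₂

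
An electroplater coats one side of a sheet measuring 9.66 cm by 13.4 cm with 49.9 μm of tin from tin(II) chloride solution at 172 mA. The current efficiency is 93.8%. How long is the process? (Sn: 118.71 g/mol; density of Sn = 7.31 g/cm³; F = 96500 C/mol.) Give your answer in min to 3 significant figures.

Plated area = 9.66 × 13.4 = 129.4 cm²
Volume = 129.4 × 49.9×10⁻⁴ cm = 0.6457 cm³
m(Sn) = 0.6457 × 7.31 = 4.720 g
n(Sn) = 4.720 / 118.71 = 0.03976 mol; n(e⁻) = 2 × 0.03976 = 0.07952 mol
Q = 0.07952 × 96500 / 0.938 = 8181 C
t = 8181 / 0.172 = 47560 s = 793 min

793 min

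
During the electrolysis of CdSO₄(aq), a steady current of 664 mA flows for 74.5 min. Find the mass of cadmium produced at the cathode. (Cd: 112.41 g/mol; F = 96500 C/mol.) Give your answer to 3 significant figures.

Q = 0.664 A × 4470 s = 2968 C
n(e⁻) = 2968 / 96500 = 0.03076 mol
Cd²⁺ + 2e⁻ → Cd, so n(Cd) = 0.03076 / 2 = 0.01538 mol
m = 0.01538 × 112.41 = 1.73 g

1.73 g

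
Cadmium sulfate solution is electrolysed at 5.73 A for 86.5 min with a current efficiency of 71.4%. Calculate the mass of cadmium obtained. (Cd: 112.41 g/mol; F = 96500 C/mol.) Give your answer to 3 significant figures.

12.4 g

Q = 5.73 × 5190 = 29740 C
n(e⁻) = 29740 / 96500 = 0.3082 mol
Cd²⁺ + 2e⁻ → Cd, so theoretical m(Cd) = 0.1541 × 112.41 = 17.32 g
Actual mass = 71.4% × 17.32 = 12.4 g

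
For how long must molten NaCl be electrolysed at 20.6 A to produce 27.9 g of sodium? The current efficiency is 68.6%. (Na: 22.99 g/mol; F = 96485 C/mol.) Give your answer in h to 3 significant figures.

n(Na) = 27.9 / 22.99 = 1.214 mol
Na⁺ + e⁻ → Na, so n(e⁻) = 1.214 mol
Q = 1.214 × 96485 / 0.686 = 1.707×10^5 C
t = Q / I = 1.707×10^5 / 20.6 = 8286 s = 2.30 h

2.30 h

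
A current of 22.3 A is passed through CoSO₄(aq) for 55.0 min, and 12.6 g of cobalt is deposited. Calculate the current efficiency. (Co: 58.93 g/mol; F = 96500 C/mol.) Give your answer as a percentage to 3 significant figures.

56.1%

Q = 22.3 × 3300 = 73590 C
n(e⁻) = 73590 / 96500 = 0.7626 mol
Co²⁺ + 2e⁻ → Co, so theoretical n(Co) = 0.3813 mol → 22.47 g
Efficiency = 12.6 / 22.47 = 0.5607 = 56.1%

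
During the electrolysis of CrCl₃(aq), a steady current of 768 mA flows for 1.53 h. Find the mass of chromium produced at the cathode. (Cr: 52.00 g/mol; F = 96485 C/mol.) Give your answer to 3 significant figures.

Q = It = 0.768 × 5508 = 4230 C
n(e⁻) = 4230 / 96485 = 0.04384 mol
Cr³⁺ + 3e⁻ → Cr, so n(Cr) = 0.04384 / 3 = 0.01461 mol
m = 0.01461 × 52.00 = 0.760 g

0.760 g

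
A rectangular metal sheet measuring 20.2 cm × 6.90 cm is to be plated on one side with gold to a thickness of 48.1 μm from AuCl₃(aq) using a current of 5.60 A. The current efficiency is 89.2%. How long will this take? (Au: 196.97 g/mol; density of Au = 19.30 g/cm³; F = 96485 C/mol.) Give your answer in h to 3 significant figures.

1.06 h

Plated area = 20.2 × 6.90 = 139.4 cm²
Volume = 139.4 × 48.1×10⁻⁴ cm = 0.6705 cm³
m(Au) = 0.6705 × 19.30 = 12.94 g
n(Au) = 12.94 / 196.97 = 0.06570 mol; n(e⁻) = 3 × 0.06570 = 0.1971 mol
Q = 0.1971 × 96485 / 0.892 = 21320 C
t = 21320 / 5.60 = 3807 s = 1.06 h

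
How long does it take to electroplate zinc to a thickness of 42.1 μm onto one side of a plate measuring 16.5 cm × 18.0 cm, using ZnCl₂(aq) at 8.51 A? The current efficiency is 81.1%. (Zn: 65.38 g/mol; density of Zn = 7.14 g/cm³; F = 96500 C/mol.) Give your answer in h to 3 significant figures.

1.06 h

Plated area = 16.5 × 18.0 = 297.0 cm²
Volume = 297.0 × 42.1×10⁻⁴ cm = 1.250 cm³
m(Zn) = 1.250 × 7.14 = 8.925 g
n(Zn) = 8.925 / 65.38 = 0.1365 mol; n(e⁻) = 2 × 0.1365 = 0.2730 mol
Q = 0.2730 × 96500 / 0.811 = 32480 C
t = 32480 / 8.51 = 3817 s = 1.06 h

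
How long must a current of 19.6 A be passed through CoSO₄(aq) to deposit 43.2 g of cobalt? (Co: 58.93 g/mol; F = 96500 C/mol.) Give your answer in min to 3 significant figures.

n(Co) = 43.2 / 58.93 = 0.7331 mol
Co²⁺ + 2e⁻ → Co, so n(e⁻) = 2 × 0.7331 = 1.466 mol
Q = 1.466 × 96500 = 1.415×10^5 C
t = Q / I = 1.415×10^5 / 19.6 = 7219 s = 120 min

120 min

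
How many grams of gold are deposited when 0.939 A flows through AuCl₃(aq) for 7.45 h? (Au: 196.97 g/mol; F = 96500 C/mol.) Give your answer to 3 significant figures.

Charge passed = 0.939 × 26820 = 25180 C
Moles of electrons = 25180 / 96500 = 0.2609 mol
Au³⁺ + 3e⁻ → Au, so n(Au) = 0.2609 / 3 = 0.08697 mol
m = 0.08697 × 196.97 = 17.1 g

17.1 g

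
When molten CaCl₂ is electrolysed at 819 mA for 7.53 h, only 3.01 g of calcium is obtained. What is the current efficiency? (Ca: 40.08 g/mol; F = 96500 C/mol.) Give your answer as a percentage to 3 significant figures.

65.3%

Q = 0.819 × 27108 = 22200 C
n(e⁻) = 22200 / 96500 = 0.2301 mol
Ca²⁺ + 2e⁻ → Ca, so theoretical n(Ca) = 0.1151 mol → 4.613 g
Efficiency = 3.01 / 4.613 = 0.6525 = 65.3%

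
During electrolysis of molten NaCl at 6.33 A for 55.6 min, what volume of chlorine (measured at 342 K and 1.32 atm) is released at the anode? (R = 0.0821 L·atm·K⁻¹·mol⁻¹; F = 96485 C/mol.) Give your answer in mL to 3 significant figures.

Charge passed = 6.33 × 3336 = 21120 C
n(e⁻) = 21120 / 96485 = 0.2189 mol
2Cl⁻ → Cl₂ + 2e⁻, so n(Cl₂) = 0.2189 / 2 = 0.1095 mol
V = nRT/P = 0.1095 × 0.0821 × 342 / 1.32 = 2.329 L
= 2330 mL

2330 mL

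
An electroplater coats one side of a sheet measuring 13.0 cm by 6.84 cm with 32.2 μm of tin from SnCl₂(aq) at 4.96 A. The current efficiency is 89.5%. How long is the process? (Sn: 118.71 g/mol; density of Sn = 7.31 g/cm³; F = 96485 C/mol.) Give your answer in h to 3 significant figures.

Plated area = 13.0 × 6.84 = 88.92 cm²
Volume = 88.92 × 32.2×10⁻⁴ cm = 0.2863 cm³
m(Sn) = 0.2863 × 7.31 = 2.093 g
n(Sn) = 2.093 / 118.71 = 0.01763 mol; n(e⁻) = 2 × 0.01763 = 0.03526 mol
Q = 0.03526 × 96485 / 0.895 = 3801 C
t = 3801 / 4.96 = 766.3 s = 0.213 h

0.213 h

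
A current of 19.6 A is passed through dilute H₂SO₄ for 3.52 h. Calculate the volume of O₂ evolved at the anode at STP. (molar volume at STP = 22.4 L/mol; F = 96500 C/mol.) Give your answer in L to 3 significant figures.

14.4 L

Charge passed = 19.6 × 12672 = 2.484×10^5 C
Moles of electrons = 2.484×10^5 / 96500 = 2.574 mol
2H₂O → O₂ + 4H⁺ + 4e⁻, so n(O₂) = 2.574 / 4 = 0.6435 mol
V = 0.6435 × 22.4 = 14.41 L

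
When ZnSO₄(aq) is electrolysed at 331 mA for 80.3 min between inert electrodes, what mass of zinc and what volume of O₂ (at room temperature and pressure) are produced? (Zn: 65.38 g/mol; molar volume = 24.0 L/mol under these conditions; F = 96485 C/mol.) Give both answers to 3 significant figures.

0.540 g Zn; 0.0992 L O₂

Q = 0.331 × 4818 = 1595 C; n(e⁻) = 1595 / 96485 = 0.01653 mol
Cathode: Zn²⁺ + 2e⁻ → Zn → n(Zn) = 0.01653/2 = 0.008265 mol → 0.540 g
Anode: 2H₂O → O₂ + 4H⁺ + 4e⁻ → n(O₂) = 0.01653/4 = 0.004133 mol → 0.0992 L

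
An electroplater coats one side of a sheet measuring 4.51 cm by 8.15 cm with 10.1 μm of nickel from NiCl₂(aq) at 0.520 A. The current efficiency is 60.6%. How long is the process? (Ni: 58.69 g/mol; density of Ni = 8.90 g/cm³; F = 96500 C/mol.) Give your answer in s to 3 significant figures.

3450 s

Plated area = 4.51 × 8.15 = 36.76 cm²
Volume = 36.76 × 10.1×10⁻⁴ cm = 0.03713 cm³
m(Ni) = 0.03713 × 8.90 = 0.3305 g
n(Ni) = 0.3305 / 58.69 = 0.005631 mol; n(e⁻) = 2 × 0.005631 = 0.01126 mol
Q = 0.01126 × 96500 / 0.606 = 1793 C
t = 1793 / 0.520 = 3448 s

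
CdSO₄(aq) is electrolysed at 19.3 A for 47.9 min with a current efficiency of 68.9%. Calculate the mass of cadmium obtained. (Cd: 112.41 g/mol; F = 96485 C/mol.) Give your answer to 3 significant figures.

Q = 19.3 × 2874 = 55470 C
n(e⁻) = 55470 / 96485 = 0.5749 mol
Cd²⁺ + 2e⁻ → Cd, so theoretical m(Cd) = 0.2875 × 112.41 = 32.32 g
Actual mass = 68.9% × 32.32 = 22.3 g

22.3 g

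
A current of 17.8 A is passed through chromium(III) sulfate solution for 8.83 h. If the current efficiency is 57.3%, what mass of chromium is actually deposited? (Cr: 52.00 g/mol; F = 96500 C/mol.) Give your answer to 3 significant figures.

Q = 17.8 × 31788 = 5.658×10^5 C
n(e⁻) = 5.658×10^5 / 96500 = 5.863 mol
Cr³⁺ + 3e⁻ → Cr, so theoretical m(Cr) = 1.954 × 52.00 = 101.6 g
Actual mass = 57.3% × 101.6 = 58.2 g

58.2 g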